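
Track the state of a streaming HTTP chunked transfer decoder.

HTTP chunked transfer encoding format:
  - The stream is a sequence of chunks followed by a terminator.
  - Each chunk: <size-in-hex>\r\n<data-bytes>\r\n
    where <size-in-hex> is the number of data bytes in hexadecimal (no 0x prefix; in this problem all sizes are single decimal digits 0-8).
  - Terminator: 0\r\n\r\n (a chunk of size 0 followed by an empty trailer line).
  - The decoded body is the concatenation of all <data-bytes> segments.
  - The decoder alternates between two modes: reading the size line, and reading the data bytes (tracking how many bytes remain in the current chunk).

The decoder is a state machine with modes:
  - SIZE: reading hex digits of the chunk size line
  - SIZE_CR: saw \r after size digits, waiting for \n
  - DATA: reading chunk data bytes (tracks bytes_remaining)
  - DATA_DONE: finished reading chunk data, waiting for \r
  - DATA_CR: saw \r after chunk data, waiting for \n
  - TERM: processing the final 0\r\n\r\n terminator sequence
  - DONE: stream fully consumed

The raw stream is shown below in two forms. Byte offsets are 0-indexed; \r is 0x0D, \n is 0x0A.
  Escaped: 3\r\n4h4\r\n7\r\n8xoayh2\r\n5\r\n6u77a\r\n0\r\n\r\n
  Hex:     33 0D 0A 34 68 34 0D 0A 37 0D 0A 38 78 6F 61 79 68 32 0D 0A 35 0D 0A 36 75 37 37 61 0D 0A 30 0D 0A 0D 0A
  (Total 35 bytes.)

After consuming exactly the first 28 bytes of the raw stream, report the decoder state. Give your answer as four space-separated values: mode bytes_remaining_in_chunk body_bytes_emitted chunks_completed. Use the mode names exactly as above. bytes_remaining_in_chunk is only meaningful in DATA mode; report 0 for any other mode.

Answer: DATA_DONE 0 15 2

Derivation:
Byte 0 = '3': mode=SIZE remaining=0 emitted=0 chunks_done=0
Byte 1 = 0x0D: mode=SIZE_CR remaining=0 emitted=0 chunks_done=0
Byte 2 = 0x0A: mode=DATA remaining=3 emitted=0 chunks_done=0
Byte 3 = '4': mode=DATA remaining=2 emitted=1 chunks_done=0
Byte 4 = 'h': mode=DATA remaining=1 emitted=2 chunks_done=0
Byte 5 = '4': mode=DATA_DONE remaining=0 emitted=3 chunks_done=0
Byte 6 = 0x0D: mode=DATA_CR remaining=0 emitted=3 chunks_done=0
Byte 7 = 0x0A: mode=SIZE remaining=0 emitted=3 chunks_done=1
Byte 8 = '7': mode=SIZE remaining=0 emitted=3 chunks_done=1
Byte 9 = 0x0D: mode=SIZE_CR remaining=0 emitted=3 chunks_done=1
Byte 10 = 0x0A: mode=DATA remaining=7 emitted=3 chunks_done=1
Byte 11 = '8': mode=DATA remaining=6 emitted=4 chunks_done=1
Byte 12 = 'x': mode=DATA remaining=5 emitted=5 chunks_done=1
Byte 13 = 'o': mode=DATA remaining=4 emitted=6 chunks_done=1
Byte 14 = 'a': mode=DATA remaining=3 emitted=7 chunks_done=1
Byte 15 = 'y': mode=DATA remaining=2 emitted=8 chunks_done=1
Byte 16 = 'h': mode=DATA remaining=1 emitted=9 chunks_done=1
Byte 17 = '2': mode=DATA_DONE remaining=0 emitted=10 chunks_done=1
Byte 18 = 0x0D: mode=DATA_CR remaining=0 emitted=10 chunks_done=1
Byte 19 = 0x0A: mode=SIZE remaining=0 emitted=10 chunks_done=2
Byte 20 = '5': mode=SIZE remaining=0 emitted=10 chunks_done=2
Byte 21 = 0x0D: mode=SIZE_CR remaining=0 emitted=10 chunks_done=2
Byte 22 = 0x0A: mode=DATA remaining=5 emitted=10 chunks_done=2
Byte 23 = '6': mode=DATA remaining=4 emitted=11 chunks_done=2
Byte 24 = 'u': mode=DATA remaining=3 emitted=12 chunks_done=2
Byte 25 = '7': mode=DATA remaining=2 emitted=13 chunks_done=2
Byte 26 = '7': mode=DATA remaining=1 emitted=14 chunks_done=2
Byte 27 = 'a': mode=DATA_DONE remaining=0 emitted=15 chunks_done=2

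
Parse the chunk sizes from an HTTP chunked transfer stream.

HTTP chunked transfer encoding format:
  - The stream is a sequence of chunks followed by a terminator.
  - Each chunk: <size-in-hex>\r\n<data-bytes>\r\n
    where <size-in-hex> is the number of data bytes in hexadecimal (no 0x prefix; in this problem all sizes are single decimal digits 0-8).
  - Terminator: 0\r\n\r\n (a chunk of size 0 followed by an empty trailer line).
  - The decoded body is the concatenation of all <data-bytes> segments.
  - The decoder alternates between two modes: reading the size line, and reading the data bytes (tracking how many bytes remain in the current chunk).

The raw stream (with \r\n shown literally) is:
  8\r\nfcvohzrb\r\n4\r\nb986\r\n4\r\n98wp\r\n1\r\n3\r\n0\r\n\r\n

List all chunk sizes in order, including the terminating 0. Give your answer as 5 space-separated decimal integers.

Answer: 8 4 4 1 0

Derivation:
Chunk 1: stream[0..1]='8' size=0x8=8, data at stream[3..11]='fcvohzrb' -> body[0..8], body so far='fcvohzrb'
Chunk 2: stream[13..14]='4' size=0x4=4, data at stream[16..20]='b986' -> body[8..12], body so far='fcvohzrbb986'
Chunk 3: stream[22..23]='4' size=0x4=4, data at stream[25..29]='98wp' -> body[12..16], body so far='fcvohzrbb98698wp'
Chunk 4: stream[31..32]='1' size=0x1=1, data at stream[34..35]='3' -> body[16..17], body so far='fcvohzrbb98698wp3'
Chunk 5: stream[37..38]='0' size=0 (terminator). Final body='fcvohzrbb98698wp3' (17 bytes)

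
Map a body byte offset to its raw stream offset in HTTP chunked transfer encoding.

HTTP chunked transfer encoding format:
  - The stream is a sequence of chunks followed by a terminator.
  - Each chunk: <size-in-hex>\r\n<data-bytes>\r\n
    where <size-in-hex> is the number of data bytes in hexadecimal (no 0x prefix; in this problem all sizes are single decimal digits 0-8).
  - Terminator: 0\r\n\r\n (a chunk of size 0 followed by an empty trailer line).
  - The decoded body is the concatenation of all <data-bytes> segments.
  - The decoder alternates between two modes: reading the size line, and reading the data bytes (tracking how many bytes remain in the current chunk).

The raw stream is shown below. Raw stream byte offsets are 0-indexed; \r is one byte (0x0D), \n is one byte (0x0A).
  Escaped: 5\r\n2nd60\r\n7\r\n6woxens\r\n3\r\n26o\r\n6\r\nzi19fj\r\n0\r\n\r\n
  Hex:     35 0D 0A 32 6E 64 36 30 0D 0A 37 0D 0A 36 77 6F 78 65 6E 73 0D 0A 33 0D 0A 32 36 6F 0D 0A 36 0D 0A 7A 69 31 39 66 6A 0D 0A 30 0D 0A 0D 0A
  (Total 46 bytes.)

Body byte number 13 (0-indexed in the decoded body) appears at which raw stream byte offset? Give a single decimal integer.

Chunk 1: stream[0..1]='5' size=0x5=5, data at stream[3..8]='2nd60' -> body[0..5], body so far='2nd60'
Chunk 2: stream[10..11]='7' size=0x7=7, data at stream[13..20]='6woxens' -> body[5..12], body so far='2nd606woxens'
Chunk 3: stream[22..23]='3' size=0x3=3, data at stream[25..28]='26o' -> body[12..15], body so far='2nd606woxens26o'
Chunk 4: stream[30..31]='6' size=0x6=6, data at stream[33..39]='zi19fj' -> body[15..21], body so far='2nd606woxens26ozi19fj'
Chunk 5: stream[41..42]='0' size=0 (terminator). Final body='2nd606woxens26ozi19fj' (21 bytes)
Body byte 13 at stream offset 26

Answer: 26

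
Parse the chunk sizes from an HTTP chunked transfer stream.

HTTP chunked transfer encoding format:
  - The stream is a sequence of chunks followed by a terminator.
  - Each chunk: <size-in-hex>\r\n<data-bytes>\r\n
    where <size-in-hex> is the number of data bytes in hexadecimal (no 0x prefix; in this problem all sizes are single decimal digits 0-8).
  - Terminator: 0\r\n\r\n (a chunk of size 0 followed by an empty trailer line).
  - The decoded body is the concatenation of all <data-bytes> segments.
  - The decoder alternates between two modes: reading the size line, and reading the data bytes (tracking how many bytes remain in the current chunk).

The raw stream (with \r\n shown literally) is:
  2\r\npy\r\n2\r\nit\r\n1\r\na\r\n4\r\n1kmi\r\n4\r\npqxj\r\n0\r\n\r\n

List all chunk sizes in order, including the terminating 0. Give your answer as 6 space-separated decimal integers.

Chunk 1: stream[0..1]='2' size=0x2=2, data at stream[3..5]='py' -> body[0..2], body so far='py'
Chunk 2: stream[7..8]='2' size=0x2=2, data at stream[10..12]='it' -> body[2..4], body so far='pyit'
Chunk 3: stream[14..15]='1' size=0x1=1, data at stream[17..18]='a' -> body[4..5], body so far='pyita'
Chunk 4: stream[20..21]='4' size=0x4=4, data at stream[23..27]='1kmi' -> body[5..9], body so far='pyita1kmi'
Chunk 5: stream[29..30]='4' size=0x4=4, data at stream[32..36]='pqxj' -> body[9..13], body so far='pyita1kmipqxj'
Chunk 6: stream[38..39]='0' size=0 (terminator). Final body='pyita1kmipqxj' (13 bytes)

Answer: 2 2 1 4 4 0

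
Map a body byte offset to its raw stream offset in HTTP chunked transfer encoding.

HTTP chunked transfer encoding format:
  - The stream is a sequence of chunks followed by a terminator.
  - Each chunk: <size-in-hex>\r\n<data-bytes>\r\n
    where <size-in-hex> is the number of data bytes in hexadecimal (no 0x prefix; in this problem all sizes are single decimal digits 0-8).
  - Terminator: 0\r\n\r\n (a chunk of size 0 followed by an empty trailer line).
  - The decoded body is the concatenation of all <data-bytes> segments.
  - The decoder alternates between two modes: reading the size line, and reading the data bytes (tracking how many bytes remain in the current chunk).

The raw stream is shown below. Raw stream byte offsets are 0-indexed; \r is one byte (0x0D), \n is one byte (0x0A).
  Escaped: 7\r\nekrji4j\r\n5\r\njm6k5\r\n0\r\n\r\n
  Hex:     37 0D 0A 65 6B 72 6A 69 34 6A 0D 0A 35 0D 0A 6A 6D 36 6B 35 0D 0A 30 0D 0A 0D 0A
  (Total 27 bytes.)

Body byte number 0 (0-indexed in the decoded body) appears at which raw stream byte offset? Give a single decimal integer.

Answer: 3

Derivation:
Chunk 1: stream[0..1]='7' size=0x7=7, data at stream[3..10]='ekrji4j' -> body[0..7], body so far='ekrji4j'
Chunk 2: stream[12..13]='5' size=0x5=5, data at stream[15..20]='jm6k5' -> body[7..12], body so far='ekrji4jjm6k5'
Chunk 3: stream[22..23]='0' size=0 (terminator). Final body='ekrji4jjm6k5' (12 bytes)
Body byte 0 at stream offset 3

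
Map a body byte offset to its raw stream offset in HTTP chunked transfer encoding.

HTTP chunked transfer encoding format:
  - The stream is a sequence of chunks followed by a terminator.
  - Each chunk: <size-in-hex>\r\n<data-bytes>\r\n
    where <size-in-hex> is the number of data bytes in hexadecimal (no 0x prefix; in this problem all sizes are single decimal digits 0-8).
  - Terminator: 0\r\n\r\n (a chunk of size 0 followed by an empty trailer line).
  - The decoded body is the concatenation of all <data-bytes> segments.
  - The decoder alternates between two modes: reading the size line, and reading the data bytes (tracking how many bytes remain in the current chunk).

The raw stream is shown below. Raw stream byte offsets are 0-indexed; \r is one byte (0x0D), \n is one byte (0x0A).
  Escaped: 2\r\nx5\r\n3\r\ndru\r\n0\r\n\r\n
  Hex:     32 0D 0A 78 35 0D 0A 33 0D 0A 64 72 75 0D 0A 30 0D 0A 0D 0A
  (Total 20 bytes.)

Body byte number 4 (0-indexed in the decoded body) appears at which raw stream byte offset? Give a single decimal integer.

Answer: 12

Derivation:
Chunk 1: stream[0..1]='2' size=0x2=2, data at stream[3..5]='x5' -> body[0..2], body so far='x5'
Chunk 2: stream[7..8]='3' size=0x3=3, data at stream[10..13]='dru' -> body[2..5], body so far='x5dru'
Chunk 3: stream[15..16]='0' size=0 (terminator). Final body='x5dru' (5 bytes)
Body byte 4 at stream offset 12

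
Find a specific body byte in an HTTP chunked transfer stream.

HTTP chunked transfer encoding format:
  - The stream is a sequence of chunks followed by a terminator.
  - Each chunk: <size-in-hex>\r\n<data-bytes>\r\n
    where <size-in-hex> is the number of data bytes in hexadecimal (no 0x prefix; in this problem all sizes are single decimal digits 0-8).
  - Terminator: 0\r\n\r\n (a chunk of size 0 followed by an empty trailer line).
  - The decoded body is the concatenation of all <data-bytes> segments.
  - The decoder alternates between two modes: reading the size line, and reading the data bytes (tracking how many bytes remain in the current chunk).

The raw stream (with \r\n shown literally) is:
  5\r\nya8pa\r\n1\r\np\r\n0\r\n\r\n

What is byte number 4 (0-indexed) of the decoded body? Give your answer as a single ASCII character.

Chunk 1: stream[0..1]='5' size=0x5=5, data at stream[3..8]='ya8pa' -> body[0..5], body so far='ya8pa'
Chunk 2: stream[10..11]='1' size=0x1=1, data at stream[13..14]='p' -> body[5..6], body so far='ya8pap'
Chunk 3: stream[16..17]='0' size=0 (terminator). Final body='ya8pap' (6 bytes)
Body byte 4 = 'a'

Answer: a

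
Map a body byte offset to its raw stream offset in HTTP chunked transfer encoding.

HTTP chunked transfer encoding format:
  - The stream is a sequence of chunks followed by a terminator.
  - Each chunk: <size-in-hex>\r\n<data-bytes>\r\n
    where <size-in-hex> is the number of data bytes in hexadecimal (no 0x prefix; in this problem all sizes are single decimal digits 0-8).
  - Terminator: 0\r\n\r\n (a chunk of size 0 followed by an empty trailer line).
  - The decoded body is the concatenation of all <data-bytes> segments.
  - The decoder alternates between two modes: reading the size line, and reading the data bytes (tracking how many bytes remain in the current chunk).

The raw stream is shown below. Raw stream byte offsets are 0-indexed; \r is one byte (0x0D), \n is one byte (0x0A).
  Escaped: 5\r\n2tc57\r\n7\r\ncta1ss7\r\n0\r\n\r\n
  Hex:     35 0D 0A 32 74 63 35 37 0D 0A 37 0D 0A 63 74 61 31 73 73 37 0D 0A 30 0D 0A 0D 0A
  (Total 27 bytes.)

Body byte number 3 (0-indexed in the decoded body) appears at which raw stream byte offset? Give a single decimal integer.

Chunk 1: stream[0..1]='5' size=0x5=5, data at stream[3..8]='2tc57' -> body[0..5], body so far='2tc57'
Chunk 2: stream[10..11]='7' size=0x7=7, data at stream[13..20]='cta1ss7' -> body[5..12], body so far='2tc57cta1ss7'
Chunk 3: stream[22..23]='0' size=0 (terminator). Final body='2tc57cta1ss7' (12 bytes)
Body byte 3 at stream offset 6

Answer: 6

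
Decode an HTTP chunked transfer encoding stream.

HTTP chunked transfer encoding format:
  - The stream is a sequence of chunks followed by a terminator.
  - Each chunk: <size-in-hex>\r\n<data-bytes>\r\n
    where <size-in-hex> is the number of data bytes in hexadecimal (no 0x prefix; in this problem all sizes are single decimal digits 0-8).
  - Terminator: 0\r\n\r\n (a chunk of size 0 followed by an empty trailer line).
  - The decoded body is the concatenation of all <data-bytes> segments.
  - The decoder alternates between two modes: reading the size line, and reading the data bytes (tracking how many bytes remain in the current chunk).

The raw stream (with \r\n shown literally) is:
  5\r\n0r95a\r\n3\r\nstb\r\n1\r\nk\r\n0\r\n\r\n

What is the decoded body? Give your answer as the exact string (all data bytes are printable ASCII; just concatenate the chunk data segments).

Answer: 0r95astbk

Derivation:
Chunk 1: stream[0..1]='5' size=0x5=5, data at stream[3..8]='0r95a' -> body[0..5], body so far='0r95a'
Chunk 2: stream[10..11]='3' size=0x3=3, data at stream[13..16]='stb' -> body[5..8], body so far='0r95astb'
Chunk 3: stream[18..19]='1' size=0x1=1, data at stream[21..22]='k' -> body[8..9], body so far='0r95astbk'
Chunk 4: stream[24..25]='0' size=0 (terminator). Final body='0r95astbk' (9 bytes)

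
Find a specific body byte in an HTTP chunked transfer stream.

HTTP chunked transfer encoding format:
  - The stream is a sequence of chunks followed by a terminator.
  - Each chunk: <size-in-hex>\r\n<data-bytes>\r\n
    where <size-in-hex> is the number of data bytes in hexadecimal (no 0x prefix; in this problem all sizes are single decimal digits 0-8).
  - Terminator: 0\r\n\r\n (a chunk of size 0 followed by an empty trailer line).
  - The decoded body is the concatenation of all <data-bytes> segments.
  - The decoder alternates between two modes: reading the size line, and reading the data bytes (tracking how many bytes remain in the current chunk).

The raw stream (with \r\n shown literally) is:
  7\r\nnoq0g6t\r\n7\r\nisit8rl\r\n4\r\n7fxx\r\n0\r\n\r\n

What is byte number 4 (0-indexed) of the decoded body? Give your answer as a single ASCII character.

Chunk 1: stream[0..1]='7' size=0x7=7, data at stream[3..10]='noq0g6t' -> body[0..7], body so far='noq0g6t'
Chunk 2: stream[12..13]='7' size=0x7=7, data at stream[15..22]='isit8rl' -> body[7..14], body so far='noq0g6tisit8rl'
Chunk 3: stream[24..25]='4' size=0x4=4, data at stream[27..31]='7fxx' -> body[14..18], body so far='noq0g6tisit8rl7fxx'
Chunk 4: stream[33..34]='0' size=0 (terminator). Final body='noq0g6tisit8rl7fxx' (18 bytes)
Body byte 4 = 'g'

Answer: g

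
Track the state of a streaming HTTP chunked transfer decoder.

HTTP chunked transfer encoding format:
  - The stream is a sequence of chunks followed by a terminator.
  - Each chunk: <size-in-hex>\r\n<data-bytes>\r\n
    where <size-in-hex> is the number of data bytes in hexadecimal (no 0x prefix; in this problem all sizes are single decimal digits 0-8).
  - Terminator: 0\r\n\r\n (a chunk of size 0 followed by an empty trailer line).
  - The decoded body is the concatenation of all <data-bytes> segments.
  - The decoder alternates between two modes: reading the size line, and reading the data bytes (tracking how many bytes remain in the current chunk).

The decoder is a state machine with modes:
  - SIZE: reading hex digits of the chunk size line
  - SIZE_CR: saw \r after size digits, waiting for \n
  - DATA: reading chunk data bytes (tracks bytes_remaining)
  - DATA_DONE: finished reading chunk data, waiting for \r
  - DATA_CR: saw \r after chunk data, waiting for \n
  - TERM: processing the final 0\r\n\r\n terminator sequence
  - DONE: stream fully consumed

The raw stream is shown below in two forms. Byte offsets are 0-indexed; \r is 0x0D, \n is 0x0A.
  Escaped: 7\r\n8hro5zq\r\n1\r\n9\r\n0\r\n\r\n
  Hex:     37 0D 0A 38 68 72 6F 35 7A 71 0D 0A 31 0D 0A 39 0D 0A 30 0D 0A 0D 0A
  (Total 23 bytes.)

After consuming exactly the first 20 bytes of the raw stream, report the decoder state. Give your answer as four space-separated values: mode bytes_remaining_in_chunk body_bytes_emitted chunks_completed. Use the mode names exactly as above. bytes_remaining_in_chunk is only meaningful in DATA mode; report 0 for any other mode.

Byte 0 = '7': mode=SIZE remaining=0 emitted=0 chunks_done=0
Byte 1 = 0x0D: mode=SIZE_CR remaining=0 emitted=0 chunks_done=0
Byte 2 = 0x0A: mode=DATA remaining=7 emitted=0 chunks_done=0
Byte 3 = '8': mode=DATA remaining=6 emitted=1 chunks_done=0
Byte 4 = 'h': mode=DATA remaining=5 emitted=2 chunks_done=0
Byte 5 = 'r': mode=DATA remaining=4 emitted=3 chunks_done=0
Byte 6 = 'o': mode=DATA remaining=3 emitted=4 chunks_done=0
Byte 7 = '5': mode=DATA remaining=2 emitted=5 chunks_done=0
Byte 8 = 'z': mode=DATA remaining=1 emitted=6 chunks_done=0
Byte 9 = 'q': mode=DATA_DONE remaining=0 emitted=7 chunks_done=0
Byte 10 = 0x0D: mode=DATA_CR remaining=0 emitted=7 chunks_done=0
Byte 11 = 0x0A: mode=SIZE remaining=0 emitted=7 chunks_done=1
Byte 12 = '1': mode=SIZE remaining=0 emitted=7 chunks_done=1
Byte 13 = 0x0D: mode=SIZE_CR remaining=0 emitted=7 chunks_done=1
Byte 14 = 0x0A: mode=DATA remaining=1 emitted=7 chunks_done=1
Byte 15 = '9': mode=DATA_DONE remaining=0 emitted=8 chunks_done=1
Byte 16 = 0x0D: mode=DATA_CR remaining=0 emitted=8 chunks_done=1
Byte 17 = 0x0A: mode=SIZE remaining=0 emitted=8 chunks_done=2
Byte 18 = '0': mode=SIZE remaining=0 emitted=8 chunks_done=2
Byte 19 = 0x0D: mode=SIZE_CR remaining=0 emitted=8 chunks_done=2

Answer: SIZE_CR 0 8 2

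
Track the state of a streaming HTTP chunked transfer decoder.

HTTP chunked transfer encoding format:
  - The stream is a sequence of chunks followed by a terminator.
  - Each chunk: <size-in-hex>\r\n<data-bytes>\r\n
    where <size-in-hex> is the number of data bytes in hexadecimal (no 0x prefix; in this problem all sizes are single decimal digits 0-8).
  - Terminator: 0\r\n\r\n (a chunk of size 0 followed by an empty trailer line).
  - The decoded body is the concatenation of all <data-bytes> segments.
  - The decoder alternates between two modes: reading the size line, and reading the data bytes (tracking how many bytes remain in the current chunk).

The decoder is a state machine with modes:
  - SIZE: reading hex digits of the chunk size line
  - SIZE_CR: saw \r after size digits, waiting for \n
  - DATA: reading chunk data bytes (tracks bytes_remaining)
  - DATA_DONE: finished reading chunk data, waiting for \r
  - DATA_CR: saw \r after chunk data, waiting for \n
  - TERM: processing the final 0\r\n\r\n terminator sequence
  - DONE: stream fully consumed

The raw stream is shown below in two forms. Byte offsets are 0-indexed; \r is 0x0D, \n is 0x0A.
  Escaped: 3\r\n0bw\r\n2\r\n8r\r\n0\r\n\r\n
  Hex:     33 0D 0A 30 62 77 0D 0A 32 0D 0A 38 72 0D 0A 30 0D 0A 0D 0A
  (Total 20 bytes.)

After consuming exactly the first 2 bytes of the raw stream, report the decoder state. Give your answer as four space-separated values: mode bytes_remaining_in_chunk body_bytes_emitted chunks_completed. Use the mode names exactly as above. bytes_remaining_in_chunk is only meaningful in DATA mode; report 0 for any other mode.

Answer: SIZE_CR 0 0 0

Derivation:
Byte 0 = '3': mode=SIZE remaining=0 emitted=0 chunks_done=0
Byte 1 = 0x0D: mode=SIZE_CR remaining=0 emitted=0 chunks_done=0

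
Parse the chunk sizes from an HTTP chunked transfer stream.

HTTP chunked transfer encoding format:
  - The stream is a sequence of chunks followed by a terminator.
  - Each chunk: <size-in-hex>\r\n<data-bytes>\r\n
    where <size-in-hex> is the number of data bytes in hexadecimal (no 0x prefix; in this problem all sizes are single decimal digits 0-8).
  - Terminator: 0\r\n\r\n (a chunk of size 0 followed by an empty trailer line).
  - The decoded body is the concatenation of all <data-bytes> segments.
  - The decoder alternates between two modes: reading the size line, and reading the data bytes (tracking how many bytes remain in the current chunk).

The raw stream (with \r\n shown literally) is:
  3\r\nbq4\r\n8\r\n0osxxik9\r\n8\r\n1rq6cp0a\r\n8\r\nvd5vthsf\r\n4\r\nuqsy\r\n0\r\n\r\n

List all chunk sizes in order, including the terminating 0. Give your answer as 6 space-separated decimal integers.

Chunk 1: stream[0..1]='3' size=0x3=3, data at stream[3..6]='bq4' -> body[0..3], body so far='bq4'
Chunk 2: stream[8..9]='8' size=0x8=8, data at stream[11..19]='0osxxik9' -> body[3..11], body so far='bq40osxxik9'
Chunk 3: stream[21..22]='8' size=0x8=8, data at stream[24..32]='1rq6cp0a' -> body[11..19], body so far='bq40osxxik91rq6cp0a'
Chunk 4: stream[34..35]='8' size=0x8=8, data at stream[37..45]='vd5vthsf' -> body[19..27], body so far='bq40osxxik91rq6cp0avd5vthsf'
Chunk 5: stream[47..48]='4' size=0x4=4, data at stream[50..54]='uqsy' -> body[27..31], body so far='bq40osxxik91rq6cp0avd5vthsfuqsy'
Chunk 6: stream[56..57]='0' size=0 (terminator). Final body='bq40osxxik91rq6cp0avd5vthsfuqsy' (31 bytes)

Answer: 3 8 8 8 4 0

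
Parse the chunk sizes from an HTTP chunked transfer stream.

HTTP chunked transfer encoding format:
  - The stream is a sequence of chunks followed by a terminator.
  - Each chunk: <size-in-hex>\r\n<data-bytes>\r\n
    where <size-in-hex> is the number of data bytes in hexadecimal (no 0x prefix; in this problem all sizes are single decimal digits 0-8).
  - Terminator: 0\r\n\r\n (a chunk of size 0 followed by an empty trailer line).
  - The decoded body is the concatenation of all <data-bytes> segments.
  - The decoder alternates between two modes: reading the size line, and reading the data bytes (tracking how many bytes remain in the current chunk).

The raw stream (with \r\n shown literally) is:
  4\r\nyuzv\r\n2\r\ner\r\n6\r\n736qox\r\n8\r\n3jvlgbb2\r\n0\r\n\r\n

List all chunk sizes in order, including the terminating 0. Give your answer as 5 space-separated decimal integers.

Chunk 1: stream[0..1]='4' size=0x4=4, data at stream[3..7]='yuzv' -> body[0..4], body so far='yuzv'
Chunk 2: stream[9..10]='2' size=0x2=2, data at stream[12..14]='er' -> body[4..6], body so far='yuzver'
Chunk 3: stream[16..17]='6' size=0x6=6, data at stream[19..25]='736qox' -> body[6..12], body so far='yuzver736qox'
Chunk 4: stream[27..28]='8' size=0x8=8, data at stream[30..38]='3jvlgbb2' -> body[12..20], body so far='yuzver736qox3jvlgbb2'
Chunk 5: stream[40..41]='0' size=0 (terminator). Final body='yuzver736qox3jvlgbb2' (20 bytes)

Answer: 4 2 6 8 0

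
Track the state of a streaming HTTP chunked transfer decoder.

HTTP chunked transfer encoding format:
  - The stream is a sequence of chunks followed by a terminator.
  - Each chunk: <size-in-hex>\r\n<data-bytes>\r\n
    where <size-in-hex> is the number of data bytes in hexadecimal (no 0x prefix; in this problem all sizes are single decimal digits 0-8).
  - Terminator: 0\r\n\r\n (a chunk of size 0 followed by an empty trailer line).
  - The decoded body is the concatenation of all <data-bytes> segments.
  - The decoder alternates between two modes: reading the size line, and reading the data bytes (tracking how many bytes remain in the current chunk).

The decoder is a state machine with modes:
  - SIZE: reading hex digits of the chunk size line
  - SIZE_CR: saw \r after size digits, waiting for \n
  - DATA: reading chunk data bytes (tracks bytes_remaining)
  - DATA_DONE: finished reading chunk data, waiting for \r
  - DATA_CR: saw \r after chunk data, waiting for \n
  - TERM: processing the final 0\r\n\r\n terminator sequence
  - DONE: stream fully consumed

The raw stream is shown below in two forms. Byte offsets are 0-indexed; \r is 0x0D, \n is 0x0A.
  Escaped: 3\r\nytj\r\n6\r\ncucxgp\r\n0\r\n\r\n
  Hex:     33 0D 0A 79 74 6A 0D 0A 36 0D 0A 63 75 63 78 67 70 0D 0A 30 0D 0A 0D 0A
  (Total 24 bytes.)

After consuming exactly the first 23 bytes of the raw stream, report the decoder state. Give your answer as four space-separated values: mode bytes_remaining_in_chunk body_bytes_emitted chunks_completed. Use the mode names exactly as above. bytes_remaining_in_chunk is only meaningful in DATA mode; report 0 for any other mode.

Byte 0 = '3': mode=SIZE remaining=0 emitted=0 chunks_done=0
Byte 1 = 0x0D: mode=SIZE_CR remaining=0 emitted=0 chunks_done=0
Byte 2 = 0x0A: mode=DATA remaining=3 emitted=0 chunks_done=0
Byte 3 = 'y': mode=DATA remaining=2 emitted=1 chunks_done=0
Byte 4 = 't': mode=DATA remaining=1 emitted=2 chunks_done=0
Byte 5 = 'j': mode=DATA_DONE remaining=0 emitted=3 chunks_done=0
Byte 6 = 0x0D: mode=DATA_CR remaining=0 emitted=3 chunks_done=0
Byte 7 = 0x0A: mode=SIZE remaining=0 emitted=3 chunks_done=1
Byte 8 = '6': mode=SIZE remaining=0 emitted=3 chunks_done=1
Byte 9 = 0x0D: mode=SIZE_CR remaining=0 emitted=3 chunks_done=1
Byte 10 = 0x0A: mode=DATA remaining=6 emitted=3 chunks_done=1
Byte 11 = 'c': mode=DATA remaining=5 emitted=4 chunks_done=1
Byte 12 = 'u': mode=DATA remaining=4 emitted=5 chunks_done=1
Byte 13 = 'c': mode=DATA remaining=3 emitted=6 chunks_done=1
Byte 14 = 'x': mode=DATA remaining=2 emitted=7 chunks_done=1
Byte 15 = 'g': mode=DATA remaining=1 emitted=8 chunks_done=1
Byte 16 = 'p': mode=DATA_DONE remaining=0 emitted=9 chunks_done=1
Byte 17 = 0x0D: mode=DATA_CR remaining=0 emitted=9 chunks_done=1
Byte 18 = 0x0A: mode=SIZE remaining=0 emitted=9 chunks_done=2
Byte 19 = '0': mode=SIZE remaining=0 emitted=9 chunks_done=2
Byte 20 = 0x0D: mode=SIZE_CR remaining=0 emitted=9 chunks_done=2
Byte 21 = 0x0A: mode=TERM remaining=0 emitted=9 chunks_done=2
Byte 22 = 0x0D: mode=TERM remaining=0 emitted=9 chunks_done=2

Answer: TERM 0 9 2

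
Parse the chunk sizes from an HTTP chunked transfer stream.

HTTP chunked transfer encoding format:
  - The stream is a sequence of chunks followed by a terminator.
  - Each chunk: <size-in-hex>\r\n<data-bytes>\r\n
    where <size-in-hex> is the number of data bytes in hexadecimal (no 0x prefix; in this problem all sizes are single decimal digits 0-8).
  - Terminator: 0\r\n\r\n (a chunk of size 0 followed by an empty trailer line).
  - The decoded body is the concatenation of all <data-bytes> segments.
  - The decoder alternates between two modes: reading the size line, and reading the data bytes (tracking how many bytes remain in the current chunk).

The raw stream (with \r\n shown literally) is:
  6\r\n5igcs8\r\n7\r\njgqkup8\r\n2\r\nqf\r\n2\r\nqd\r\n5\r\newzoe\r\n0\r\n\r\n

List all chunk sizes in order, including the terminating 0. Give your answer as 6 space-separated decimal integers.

Chunk 1: stream[0..1]='6' size=0x6=6, data at stream[3..9]='5igcs8' -> body[0..6], body so far='5igcs8'
Chunk 2: stream[11..12]='7' size=0x7=7, data at stream[14..21]='jgqkup8' -> body[6..13], body so far='5igcs8jgqkup8'
Chunk 3: stream[23..24]='2' size=0x2=2, data at stream[26..28]='qf' -> body[13..15], body so far='5igcs8jgqkup8qf'
Chunk 4: stream[30..31]='2' size=0x2=2, data at stream[33..35]='qd' -> body[15..17], body so far='5igcs8jgqkup8qfqd'
Chunk 5: stream[37..38]='5' size=0x5=5, data at stream[40..45]='ewzoe' -> body[17..22], body so far='5igcs8jgqkup8qfqdewzoe'
Chunk 6: stream[47..48]='0' size=0 (terminator). Final body='5igcs8jgqkup8qfqdewzoe' (22 bytes)

Answer: 6 7 2 2 5 0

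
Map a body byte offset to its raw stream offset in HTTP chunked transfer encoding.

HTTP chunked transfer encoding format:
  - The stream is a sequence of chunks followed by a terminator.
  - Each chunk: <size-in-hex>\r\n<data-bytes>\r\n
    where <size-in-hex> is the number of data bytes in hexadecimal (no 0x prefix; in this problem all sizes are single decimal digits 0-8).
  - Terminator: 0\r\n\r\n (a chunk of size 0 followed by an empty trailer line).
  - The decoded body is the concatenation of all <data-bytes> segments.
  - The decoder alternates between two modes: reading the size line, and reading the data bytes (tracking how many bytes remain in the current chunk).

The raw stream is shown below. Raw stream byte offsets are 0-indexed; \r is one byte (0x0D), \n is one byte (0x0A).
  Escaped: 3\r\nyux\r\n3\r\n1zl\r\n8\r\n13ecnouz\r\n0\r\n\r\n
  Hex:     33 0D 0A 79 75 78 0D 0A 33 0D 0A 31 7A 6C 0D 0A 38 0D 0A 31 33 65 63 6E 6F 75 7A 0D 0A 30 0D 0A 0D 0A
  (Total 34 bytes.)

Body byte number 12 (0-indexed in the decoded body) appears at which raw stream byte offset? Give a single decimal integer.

Chunk 1: stream[0..1]='3' size=0x3=3, data at stream[3..6]='yux' -> body[0..3], body so far='yux'
Chunk 2: stream[8..9]='3' size=0x3=3, data at stream[11..14]='1zl' -> body[3..6], body so far='yux1zl'
Chunk 3: stream[16..17]='8' size=0x8=8, data at stream[19..27]='13ecnouz' -> body[6..14], body so far='yux1zl13ecnouz'
Chunk 4: stream[29..30]='0' size=0 (terminator). Final body='yux1zl13ecnouz' (14 bytes)
Body byte 12 at stream offset 25

Answer: 25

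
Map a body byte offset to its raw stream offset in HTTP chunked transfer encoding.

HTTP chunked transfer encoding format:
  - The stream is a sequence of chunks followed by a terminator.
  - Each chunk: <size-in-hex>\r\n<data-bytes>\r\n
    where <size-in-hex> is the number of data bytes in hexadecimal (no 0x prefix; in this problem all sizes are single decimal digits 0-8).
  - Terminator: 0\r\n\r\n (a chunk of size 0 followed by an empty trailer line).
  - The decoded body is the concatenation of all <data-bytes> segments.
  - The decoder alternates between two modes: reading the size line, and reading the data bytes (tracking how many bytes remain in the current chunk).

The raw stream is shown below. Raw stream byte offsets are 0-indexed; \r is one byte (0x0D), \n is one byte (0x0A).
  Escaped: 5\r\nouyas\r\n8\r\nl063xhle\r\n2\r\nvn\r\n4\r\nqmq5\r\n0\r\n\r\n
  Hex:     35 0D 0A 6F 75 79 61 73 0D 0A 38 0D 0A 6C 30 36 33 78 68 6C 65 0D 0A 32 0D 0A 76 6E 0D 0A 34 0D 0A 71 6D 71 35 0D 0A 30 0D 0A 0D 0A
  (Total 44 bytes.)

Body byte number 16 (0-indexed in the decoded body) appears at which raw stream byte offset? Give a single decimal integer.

Answer: 34

Derivation:
Chunk 1: stream[0..1]='5' size=0x5=5, data at stream[3..8]='ouyas' -> body[0..5], body so far='ouyas'
Chunk 2: stream[10..11]='8' size=0x8=8, data at stream[13..21]='l063xhle' -> body[5..13], body so far='ouyasl063xhle'
Chunk 3: stream[23..24]='2' size=0x2=2, data at stream[26..28]='vn' -> body[13..15], body so far='ouyasl063xhlevn'
Chunk 4: stream[30..31]='4' size=0x4=4, data at stream[33..37]='qmq5' -> body[15..19], body so far='ouyasl063xhlevnqmq5'
Chunk 5: stream[39..40]='0' size=0 (terminator). Final body='ouyasl063xhlevnqmq5' (19 bytes)
Body byte 16 at stream offset 34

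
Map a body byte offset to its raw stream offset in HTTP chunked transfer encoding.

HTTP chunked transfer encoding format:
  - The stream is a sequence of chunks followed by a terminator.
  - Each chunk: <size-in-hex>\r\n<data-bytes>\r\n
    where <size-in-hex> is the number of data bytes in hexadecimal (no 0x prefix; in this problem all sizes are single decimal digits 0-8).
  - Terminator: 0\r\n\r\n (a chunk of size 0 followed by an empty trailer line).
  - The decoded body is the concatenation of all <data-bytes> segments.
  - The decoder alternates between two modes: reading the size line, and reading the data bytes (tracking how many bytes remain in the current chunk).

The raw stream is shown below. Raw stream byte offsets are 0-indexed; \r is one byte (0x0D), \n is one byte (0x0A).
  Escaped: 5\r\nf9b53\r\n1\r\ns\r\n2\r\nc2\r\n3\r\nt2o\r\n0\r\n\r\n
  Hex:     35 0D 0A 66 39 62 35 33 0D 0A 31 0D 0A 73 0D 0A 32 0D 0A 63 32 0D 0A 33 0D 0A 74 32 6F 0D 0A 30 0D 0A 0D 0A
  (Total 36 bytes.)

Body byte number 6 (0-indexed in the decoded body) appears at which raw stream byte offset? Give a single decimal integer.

Answer: 19

Derivation:
Chunk 1: stream[0..1]='5' size=0x5=5, data at stream[3..8]='f9b53' -> body[0..5], body so far='f9b53'
Chunk 2: stream[10..11]='1' size=0x1=1, data at stream[13..14]='s' -> body[5..6], body so far='f9b53s'
Chunk 3: stream[16..17]='2' size=0x2=2, data at stream[19..21]='c2' -> body[6..8], body so far='f9b53sc2'
Chunk 4: stream[23..24]='3' size=0x3=3, data at stream[26..29]='t2o' -> body[8..11], body so far='f9b53sc2t2o'
Chunk 5: stream[31..32]='0' size=0 (terminator). Final body='f9b53sc2t2o' (11 bytes)
Body byte 6 at stream offset 19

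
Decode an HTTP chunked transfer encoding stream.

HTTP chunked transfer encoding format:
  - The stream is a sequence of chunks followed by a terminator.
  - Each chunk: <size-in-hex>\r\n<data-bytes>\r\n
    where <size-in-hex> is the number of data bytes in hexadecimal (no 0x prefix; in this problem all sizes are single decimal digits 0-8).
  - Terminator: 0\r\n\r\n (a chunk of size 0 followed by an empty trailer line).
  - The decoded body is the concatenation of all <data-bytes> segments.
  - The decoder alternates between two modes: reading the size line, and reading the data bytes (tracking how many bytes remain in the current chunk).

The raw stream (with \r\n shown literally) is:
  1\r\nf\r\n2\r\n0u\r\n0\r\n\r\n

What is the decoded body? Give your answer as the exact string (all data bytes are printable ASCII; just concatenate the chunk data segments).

Chunk 1: stream[0..1]='1' size=0x1=1, data at stream[3..4]='f' -> body[0..1], body so far='f'
Chunk 2: stream[6..7]='2' size=0x2=2, data at stream[9..11]='0u' -> body[1..3], body so far='f0u'
Chunk 3: stream[13..14]='0' size=0 (terminator). Final body='f0u' (3 bytes)

Answer: f0u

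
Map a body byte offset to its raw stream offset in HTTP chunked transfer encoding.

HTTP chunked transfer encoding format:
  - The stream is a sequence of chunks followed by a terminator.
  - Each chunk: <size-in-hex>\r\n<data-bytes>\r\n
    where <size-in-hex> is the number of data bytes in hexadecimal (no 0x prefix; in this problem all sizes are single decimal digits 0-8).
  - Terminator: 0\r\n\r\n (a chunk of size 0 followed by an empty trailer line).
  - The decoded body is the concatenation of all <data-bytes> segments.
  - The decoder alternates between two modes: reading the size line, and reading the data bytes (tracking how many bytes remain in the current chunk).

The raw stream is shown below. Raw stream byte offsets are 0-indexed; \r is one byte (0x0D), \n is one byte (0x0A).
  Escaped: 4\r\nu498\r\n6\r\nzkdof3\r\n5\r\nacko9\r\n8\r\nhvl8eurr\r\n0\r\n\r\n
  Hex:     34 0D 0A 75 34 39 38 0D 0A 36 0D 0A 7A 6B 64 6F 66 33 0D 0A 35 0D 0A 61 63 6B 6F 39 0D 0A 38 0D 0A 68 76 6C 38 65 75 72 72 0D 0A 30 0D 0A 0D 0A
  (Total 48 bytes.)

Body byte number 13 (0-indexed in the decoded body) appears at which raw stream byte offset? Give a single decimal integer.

Answer: 26

Derivation:
Chunk 1: stream[0..1]='4' size=0x4=4, data at stream[3..7]='u498' -> body[0..4], body so far='u498'
Chunk 2: stream[9..10]='6' size=0x6=6, data at stream[12..18]='zkdof3' -> body[4..10], body so far='u498zkdof3'
Chunk 3: stream[20..21]='5' size=0x5=5, data at stream[23..28]='acko9' -> body[10..15], body so far='u498zkdof3acko9'
Chunk 4: stream[30..31]='8' size=0x8=8, data at stream[33..41]='hvl8eurr' -> body[15..23], body so far='u498zkdof3acko9hvl8eurr'
Chunk 5: stream[43..44]='0' size=0 (terminator). Final body='u498zkdof3acko9hvl8eurr' (23 bytes)
Body byte 13 at stream offset 26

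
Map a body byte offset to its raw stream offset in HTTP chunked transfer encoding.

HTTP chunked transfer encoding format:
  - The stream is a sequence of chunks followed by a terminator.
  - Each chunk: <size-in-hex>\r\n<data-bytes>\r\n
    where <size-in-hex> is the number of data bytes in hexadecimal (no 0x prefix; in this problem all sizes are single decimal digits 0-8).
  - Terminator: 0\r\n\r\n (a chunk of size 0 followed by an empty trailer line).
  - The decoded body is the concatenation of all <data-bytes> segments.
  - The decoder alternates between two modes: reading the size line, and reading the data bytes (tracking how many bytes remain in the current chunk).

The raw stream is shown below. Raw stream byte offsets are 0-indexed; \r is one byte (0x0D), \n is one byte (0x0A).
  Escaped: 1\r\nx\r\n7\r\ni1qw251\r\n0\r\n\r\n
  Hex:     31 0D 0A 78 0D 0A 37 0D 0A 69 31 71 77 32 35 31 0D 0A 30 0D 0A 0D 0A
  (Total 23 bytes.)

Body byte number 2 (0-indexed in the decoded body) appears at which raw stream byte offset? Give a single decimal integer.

Chunk 1: stream[0..1]='1' size=0x1=1, data at stream[3..4]='x' -> body[0..1], body so far='x'
Chunk 2: stream[6..7]='7' size=0x7=7, data at stream[9..16]='i1qw251' -> body[1..8], body so far='xi1qw251'
Chunk 3: stream[18..19]='0' size=0 (terminator). Final body='xi1qw251' (8 bytes)
Body byte 2 at stream offset 10

Answer: 10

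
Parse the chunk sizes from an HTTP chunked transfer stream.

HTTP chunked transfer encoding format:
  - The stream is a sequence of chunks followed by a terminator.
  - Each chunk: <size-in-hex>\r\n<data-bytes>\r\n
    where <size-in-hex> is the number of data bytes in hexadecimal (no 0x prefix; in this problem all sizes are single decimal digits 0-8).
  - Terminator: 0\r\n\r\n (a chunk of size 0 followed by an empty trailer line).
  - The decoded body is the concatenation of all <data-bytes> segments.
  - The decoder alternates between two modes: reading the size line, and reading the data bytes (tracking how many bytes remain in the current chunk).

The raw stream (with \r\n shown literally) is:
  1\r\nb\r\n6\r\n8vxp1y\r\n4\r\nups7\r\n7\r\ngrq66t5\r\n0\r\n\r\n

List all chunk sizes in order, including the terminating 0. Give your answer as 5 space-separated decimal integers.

Chunk 1: stream[0..1]='1' size=0x1=1, data at stream[3..4]='b' -> body[0..1], body so far='b'
Chunk 2: stream[6..7]='6' size=0x6=6, data at stream[9..15]='8vxp1y' -> body[1..7], body so far='b8vxp1y'
Chunk 3: stream[17..18]='4' size=0x4=4, data at stream[20..24]='ups7' -> body[7..11], body so far='b8vxp1yups7'
Chunk 4: stream[26..27]='7' size=0x7=7, data at stream[29..36]='grq66t5' -> body[11..18], body so far='b8vxp1yups7grq66t5'
Chunk 5: stream[38..39]='0' size=0 (terminator). Final body='b8vxp1yups7grq66t5' (18 bytes)

Answer: 1 6 4 7 0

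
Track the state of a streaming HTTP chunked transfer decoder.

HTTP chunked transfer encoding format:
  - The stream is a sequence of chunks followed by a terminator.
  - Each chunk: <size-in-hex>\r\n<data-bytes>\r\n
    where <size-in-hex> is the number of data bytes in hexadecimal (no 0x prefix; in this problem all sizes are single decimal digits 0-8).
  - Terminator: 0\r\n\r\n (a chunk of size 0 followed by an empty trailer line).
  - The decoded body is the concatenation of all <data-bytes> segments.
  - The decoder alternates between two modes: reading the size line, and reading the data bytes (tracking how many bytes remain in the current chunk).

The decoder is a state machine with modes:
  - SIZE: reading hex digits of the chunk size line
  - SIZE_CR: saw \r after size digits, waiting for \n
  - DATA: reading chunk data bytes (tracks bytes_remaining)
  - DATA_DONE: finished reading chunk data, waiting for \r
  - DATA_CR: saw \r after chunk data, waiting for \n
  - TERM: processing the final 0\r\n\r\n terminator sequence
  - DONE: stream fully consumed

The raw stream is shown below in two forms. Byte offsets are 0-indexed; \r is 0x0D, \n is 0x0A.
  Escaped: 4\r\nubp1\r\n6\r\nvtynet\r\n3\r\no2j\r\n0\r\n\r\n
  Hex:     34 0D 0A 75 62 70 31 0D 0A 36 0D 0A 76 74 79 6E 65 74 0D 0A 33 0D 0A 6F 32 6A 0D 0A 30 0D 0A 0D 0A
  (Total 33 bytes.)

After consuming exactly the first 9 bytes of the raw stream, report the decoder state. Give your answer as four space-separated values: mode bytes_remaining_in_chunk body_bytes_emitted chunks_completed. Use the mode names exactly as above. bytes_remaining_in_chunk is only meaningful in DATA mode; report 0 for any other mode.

Byte 0 = '4': mode=SIZE remaining=0 emitted=0 chunks_done=0
Byte 1 = 0x0D: mode=SIZE_CR remaining=0 emitted=0 chunks_done=0
Byte 2 = 0x0A: mode=DATA remaining=4 emitted=0 chunks_done=0
Byte 3 = 'u': mode=DATA remaining=3 emitted=1 chunks_done=0
Byte 4 = 'b': mode=DATA remaining=2 emitted=2 chunks_done=0
Byte 5 = 'p': mode=DATA remaining=1 emitted=3 chunks_done=0
Byte 6 = '1': mode=DATA_DONE remaining=0 emitted=4 chunks_done=0
Byte 7 = 0x0D: mode=DATA_CR remaining=0 emitted=4 chunks_done=0
Byte 8 = 0x0A: mode=SIZE remaining=0 emitted=4 chunks_done=1

Answer: SIZE 0 4 1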